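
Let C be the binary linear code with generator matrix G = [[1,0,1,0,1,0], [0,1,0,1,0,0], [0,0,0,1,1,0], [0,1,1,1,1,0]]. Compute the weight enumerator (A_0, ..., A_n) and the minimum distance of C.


Weight distribution: A_0 = 1, A_1 = 1, A_2 = 6, A_3 = 6, A_4 = 1, A_5 = 1. Minimum distance d = 1.

Enumerate all 2^4 = 16 messages m ∈ F_2^4.
For each, compute codeword c = mG in F_2^6, then tally its weight.
  m = 0000 → c = 000000, weight = 0.
  m = 1000 → c = 101010, weight = 3.
  m = 0100 → c = 010100, weight = 2.
  m = 1100 → c = 111110, weight = 5.
  m = 0010 → c = 000110, weight = 2.
  m = 1010 → c = 101100, weight = 3.
  m = 0110 → c = 010010, weight = 2.
  m = 1110 → c = 111000, weight = 3.
  m = 0001 → c = 011110, weight = 4.
  m = 1001 → c = 110100, weight = 3.
  m = 0101 → c = 001010, weight = 2.
  m = 1101 → c = 100000, weight = 1.
  m = 0011 → c = 011000, weight = 2.
  m = 1011 → c = 110010, weight = 3.
  m = 0111 → c = 001100, weight = 2.
  m = 1111 → c = 100110, weight = 3.
Tally weights:
  weight 0: 1 codewords.
  weight 1: 1 codewords.
  weight 2: 6 codewords.
  weight 3: 6 codewords.
  weight 4: 1 codewords.
  weight 5: 1 codewords.
Minimum distance d = smallest w > 0 with A_w > 0 = 1.
Sanity: Σ A_w = 16 = 2^4 = 16 ✓.


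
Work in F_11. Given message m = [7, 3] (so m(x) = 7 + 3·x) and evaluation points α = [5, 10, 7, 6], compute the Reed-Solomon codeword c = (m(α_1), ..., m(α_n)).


c = [0, 4, 6, 3]

Message polynomial: m(x) = 7 + 3·x (mod 11).
For each evaluation point α_i, compute m(α_i) mod 11:
  α_1 = 5: Horner steps 3 → 0, so m(5) = 0.
  α_2 = 10: Horner steps 3 → 4, so m(10) = 4.
  α_3 = 7: Horner steps 3 → 6, so m(7) = 6.
  α_4 = 6: Horner steps 3 → 3, so m(6) = 3.
Codeword c = [0, 4, 6, 3] ∈ F_11^4.


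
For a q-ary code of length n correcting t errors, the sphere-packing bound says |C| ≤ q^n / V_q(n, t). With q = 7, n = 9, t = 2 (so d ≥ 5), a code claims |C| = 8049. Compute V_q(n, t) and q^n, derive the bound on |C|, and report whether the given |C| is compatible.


V_q(n, t) = 1351, q^n = 40353607, Hamming bound = 29869, |C| = 8049 ≤ bound (satisfied).

Step 1: Compute V_q(n, t) = Σ_{j=0}^2 C(n, j) (q−1)^j.
  j = 0: C(9,0)·(6)^0 = 1·1 = 1.
  j = 1: C(9,1)·(6)^1 = 9·6 = 54.
  j = 2: C(9,2)·(6)^2 = 36·36 = 1296.
  V_q(n, t) = 1 + 54 + 1296 = 1351.
Step 2: q^n = 7^9 = 40353607.
Step 3: Hamming bound ⌊q^n / V_q(n,t)⌋ = ⌊40353607/1351⌋ = 29869.
Step 4: Compare |C| = 8049 to 29869: satisfied.
The claimed |C| lies below the Hamming bound.


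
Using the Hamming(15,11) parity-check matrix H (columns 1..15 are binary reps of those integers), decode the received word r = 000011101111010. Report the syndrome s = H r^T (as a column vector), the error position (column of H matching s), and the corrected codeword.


s = (1, 1, 1, 0)^T, error position = 14, corrected codeword c = 000011101111000

Compute s = H r^T mod 2 one row at a time:
  s_1 = 0 + 1 + 1 + 1 + 1 + 0 + 1 + 0 = 5 ≡ 1 (mod 2).
  s_2 = 0 + 1 + 1 + 1 + 1 + 0 + 1 + 0 = 5 ≡ 1 (mod 2).
  s_3 = 0 + 0 + 1 + 1 + 1 + 1 + 1 + 0 = 5 ≡ 1 (mod 2).
  s_4 = 0 + 0 + 1 + 1 + 1 + 1 + 0 + 0 = 4 ≡ 0 (mod 2).
s = (1, 1, 1, 0)^T — this equals column 14 of H (binary 1110), so error is at position 14.
Correct: flip bit 14 of r = 000011101111010 to get c = 000011101111000.


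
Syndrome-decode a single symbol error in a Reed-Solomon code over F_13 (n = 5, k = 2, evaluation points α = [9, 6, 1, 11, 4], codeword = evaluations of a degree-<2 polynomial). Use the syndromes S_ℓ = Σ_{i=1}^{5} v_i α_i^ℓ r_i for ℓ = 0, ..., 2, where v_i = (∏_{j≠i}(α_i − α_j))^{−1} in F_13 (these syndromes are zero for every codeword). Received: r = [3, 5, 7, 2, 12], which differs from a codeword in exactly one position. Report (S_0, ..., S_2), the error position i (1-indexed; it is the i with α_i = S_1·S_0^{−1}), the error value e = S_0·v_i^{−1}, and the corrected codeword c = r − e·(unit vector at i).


S = (1, 6, 10), error at position 2, error magnitude e = 7, c = [3, 11, 7, 2, 12].

Step 1: column multipliers v_i = (∏_{j≠i}(α_i − α_j))^{−1} mod 13.
  i = 1 (α = 9): (9−6)(9−1)(9−11)(9−4) = 3·8·(−2)·5 = −240 ≡ 7, so v_1 = 7^{−1} = 2 (mod 13).
  i = 2 (α = 6): (6−9)(6−1)(6−11)(6−4) = (−3)·5·(−5)·2 = 150 ≡ 7, so v_2 = 7^{−1} = 2 (mod 13).
  i = 3 (α = 1): (1−9)(1−6)(1−11)(1−4) = (−8)·(−5)·(−10)·(−3) = 1200 ≡ 4, so v_3 = 4^{−1} = 10 (mod 13).
  i = 4 (α = 11): (11−9)(11−6)(11−1)(11−4) = 2·5·10·7 = 700 ≡ 11, so v_4 = 11^{−1} = 6 (mod 13).
  i = 5 (α = 4): (4−9)(4−6)(4−1)(4−11) = (−5)·(−2)·3·(−7) = −210 ≡ 11, so v_5 = 11^{−1} = 6 (mod 13).
  v = [2, 2, 10, 6, 6].
Step 2: syndromes of r = [3, 5, 7, 2, 12] (all sums mod 13).
  S_0 = Σ v_i r_i = 2·3 + 2·5 + 10·7 + 6·2 + 6·12 = 170 ≡ 1.
  S_1 = Σ v_i α_i r_i = 2·9·3 + 2·6·5 + 10·1·7 + 6·11·2 + 6·4·12 = 604 ≡ 6.
  α_i^2 mod 13 = [3, 10, 1, 4, 3].
  S_2 = Σ v_i α_i^2 r_i = 2·3·3 + 2·10·5 + 10·1·7 + 6·4·2 + 6·3·12 = 452 ≡ 10.
  S = (1, 6, 10) ≠ 0, so r is not a codeword (an error is present).
Step 3: locate the error. For a single error e at position i, S_ℓ = v_i·e·α_i^ℓ, so α_err = S_1/S_0.
  S_0^{−1} = 1^{−1} = 1 (mod 13), so α_err = 6·1 = 6 ≡ 6 = α_2. Error position i = 2.
  Consistency check: S_2/S_1 = 10·11 = 110 ≡ 6 = α_err ✓ (single-error assumption holds).
Step 4: error magnitude e = S_0/v_2 = S_0·∏_{j≠2}(α_2 − α_j) = 1·7 = 7 ≡ 7 (mod 13).
Step 5: correct position 2: c_2 = r_2 − e = 5 − 7 ≡ 11 (mod 13). Hence c = [3, 11, 7, 2, 12].
  Check: interpolating c through the α_i gives m(x) = 1 + 6·x (degree < 2) with m(α_i) = c_i for every i, so c is indeed a codeword.


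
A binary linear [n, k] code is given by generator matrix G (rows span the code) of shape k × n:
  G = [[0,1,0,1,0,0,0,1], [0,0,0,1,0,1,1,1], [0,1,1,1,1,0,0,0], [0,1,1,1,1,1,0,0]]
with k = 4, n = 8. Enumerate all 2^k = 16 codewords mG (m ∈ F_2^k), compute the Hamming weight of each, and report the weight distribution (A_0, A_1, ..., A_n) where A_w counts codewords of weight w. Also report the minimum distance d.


Weight distribution: A_0 = 1, A_1 = 1, A_2 = 1, A_3 = 4, A_4 = 5, A_5 = 3, A_6 = 1. Minimum distance d = 1.

Enumerate all 2^4 = 16 messages m ∈ F_2^4.
For each, compute codeword c = mG in F_2^8, then tally its weight.
  m = 0000 → c = 00000000, weight = 0.
  m = 1000 → c = 01010001, weight = 3.
  m = 0100 → c = 00010111, weight = 4.
  m = 1100 → c = 01000110, weight = 3.
  m = 0010 → c = 01111000, weight = 4.
  m = 1010 → c = 00101001, weight = 3.
  m = 0110 → c = 01101111, weight = 6.
  m = 1110 → c = 00111110, weight = 5.
  m = 0001 → c = 01111100, weight = 5.
  m = 1001 → c = 00101101, weight = 4.
  m = 0101 → c = 01101011, weight = 5.
  m = 1101 → c = 00111010, weight = 4.
  m = 0011 → c = 00000100, weight = 1.
  m = 1011 → c = 01010101, weight = 4.
  m = 0111 → c = 00010011, weight = 3.
  m = 1111 → c = 01000010, weight = 2.
Tally weights:
  weight 0: 1 codewords.
  weight 1: 1 codewords.
  weight 2: 1 codewords.
  weight 3: 4 codewords.
  weight 4: 5 codewords.
  weight 5: 3 codewords.
  weight 6: 1 codewords.
Minimum distance d = smallest w > 0 with A_w > 0 = 1.
Sanity: Σ A_w = 16 = 2^4 = 16 ✓.


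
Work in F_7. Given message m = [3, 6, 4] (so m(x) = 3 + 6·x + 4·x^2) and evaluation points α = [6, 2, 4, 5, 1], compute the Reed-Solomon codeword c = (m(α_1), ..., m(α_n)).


c = [1, 3, 0, 0, 6]

Message polynomial: m(x) = 3 + 6·x + 4·x^2 (mod 7).
For each evaluation point α_i, compute m(α_i) mod 7:
  α_1 = 6: Horner steps 4 → 2 → 1, so m(6) = 1.
  α_2 = 2: Horner steps 4 → 0 → 3, so m(2) = 3.
  α_3 = 4: Horner steps 4 → 1 → 0, so m(4) = 0.
  α_4 = 5: Horner steps 4 → 5 → 0, so m(5) = 0.
  α_5 = 1: Horner steps 4 → 3 → 6, so m(1) = 6.
Codeword c = [1, 3, 0, 0, 6] ∈ F_7^5.


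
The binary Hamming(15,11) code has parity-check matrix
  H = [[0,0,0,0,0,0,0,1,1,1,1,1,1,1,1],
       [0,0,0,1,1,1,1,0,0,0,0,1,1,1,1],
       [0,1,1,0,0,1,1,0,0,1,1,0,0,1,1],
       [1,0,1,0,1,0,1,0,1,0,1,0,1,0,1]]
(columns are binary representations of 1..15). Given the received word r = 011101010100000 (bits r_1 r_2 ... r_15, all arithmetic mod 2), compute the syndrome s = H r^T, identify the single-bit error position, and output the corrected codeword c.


s = (0, 0, 0, 1)^T, error position = 1, corrected codeword c = 111101010100000

Compute s = H r^T mod 2 one row at a time:
  s_1 = 1 + 0 + 1 + 0 + 0 + 0 + 0 + 0 = 2 ≡ 0 (mod 2).
  s_2 = 1 + 0 + 1 + 0 + 0 + 0 + 0 + 0 = 2 ≡ 0 (mod 2).
  s_3 = 1 + 1 + 1 + 0 + 1 + 0 + 0 + 0 = 4 ≡ 0 (mod 2).
  s_4 = 0 + 1 + 0 + 0 + 0 + 0 + 0 + 0 = 1 ≡ 1 (mod 2).
s = (0, 0, 0, 1)^T — this equals column 1 of H (binary 0001), so error is at position 1.
Correct: flip bit 1 of r = 011101010100000 to get c = 111101010100000.


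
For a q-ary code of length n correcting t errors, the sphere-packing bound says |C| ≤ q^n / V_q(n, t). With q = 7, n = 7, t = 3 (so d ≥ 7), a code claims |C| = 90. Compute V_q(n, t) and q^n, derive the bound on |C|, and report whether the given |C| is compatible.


V_q(n, t) = 8359, q^n = 823543, Hamming bound = 98, |C| = 90 ≤ bound (satisfied).

Step 1: Compute V_q(n, t) = Σ_{j=0}^3 C(n, j) (q−1)^j.
  j = 0: C(7,0)·(6)^0 = 1·1 = 1.
  j = 1: C(7,1)·(6)^1 = 7·6 = 42.
  j = 2: C(7,2)·(6)^2 = 21·36 = 756.
  j = 3: C(7,3)·(6)^3 = 35·216 = 7560.
  V_q(n, t) = 1 + 42 + 756 + 7560 = 8359.
Step 2: q^n = 7^7 = 823543.
Step 3: Hamming bound ⌊q^n / V_q(n,t)⌋ = ⌊823543/8359⌋ = 98.
Step 4: Compare |C| = 90 to 98: satisfied.
The claimed |C| lies below the Hamming bound.


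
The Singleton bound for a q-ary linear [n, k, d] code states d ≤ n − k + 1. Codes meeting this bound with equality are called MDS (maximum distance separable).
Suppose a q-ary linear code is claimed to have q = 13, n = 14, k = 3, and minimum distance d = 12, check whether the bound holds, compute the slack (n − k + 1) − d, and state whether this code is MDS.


Singleton RHS = n − k + 1 = 12, slack = 0, bound satisfied, MDS.

Singleton bound: d ≤ n − k + 1.
Here n = 14, k = 3, so n − k + 1 = 12.
Given d = 12, check d ≤ 12: YES.
Slack = (n − k + 1) − d = 0.
The code is MDS (slack = 0).
Description: the claimed parameters are [14, 3, 12]_13; such a code would be MDS (meets Singleton bound).


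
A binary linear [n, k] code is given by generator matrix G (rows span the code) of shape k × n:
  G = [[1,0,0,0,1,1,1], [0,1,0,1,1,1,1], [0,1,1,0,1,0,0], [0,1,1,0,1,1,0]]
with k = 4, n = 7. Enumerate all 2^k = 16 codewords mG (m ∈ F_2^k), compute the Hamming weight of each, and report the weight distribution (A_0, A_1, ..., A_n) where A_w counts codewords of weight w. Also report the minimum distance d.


Weight distribution: A_0 = 1, A_1 = 1, A_3 = 4, A_4 = 7, A_5 = 3. Minimum distance d = 1.

Enumerate all 2^4 = 16 messages m ∈ F_2^4.
For each, compute codeword c = mG in F_2^7, then tally its weight.
  m = 0000 → c = 0000000, weight = 0.
  m = 1000 → c = 1000111, weight = 4.
  m = 0100 → c = 0101111, weight = 5.
  m = 1100 → c = 1101000, weight = 3.
  m = 0010 → c = 0110100, weight = 3.
  m = 1010 → c = 1110011, weight = 5.
  m = 0110 → c = 0011011, weight = 4.
  m = 1110 → c = 1011100, weight = 4.
  m = 0001 → c = 0110110, weight = 4.
  m = 1001 → c = 1110001, weight = 4.
  m = 0101 → c = 0011001, weight = 3.
  m = 1101 → c = 1011110, weight = 5.
  m = 0011 → c = 0000010, weight = 1.
  m = 1011 → c = 1000101, weight = 3.
  m = 0111 → c = 0101101, weight = 4.
  m = 1111 → c = 1101010, weight = 4.
Tally weights:
  weight 0: 1 codewords.
  weight 1: 1 codewords.
  weight 3: 4 codewords.
  weight 4: 7 codewords.
  weight 5: 3 codewords.
Minimum distance d = smallest w > 0 with A_w > 0 = 1.
Sanity: Σ A_w = 16 = 2^4 = 16 ✓.


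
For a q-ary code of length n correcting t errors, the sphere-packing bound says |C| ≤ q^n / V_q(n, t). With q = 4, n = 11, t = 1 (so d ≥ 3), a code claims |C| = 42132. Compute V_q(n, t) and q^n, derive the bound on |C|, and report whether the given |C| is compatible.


V_q(n, t) = 34, q^n = 4194304, Hamming bound = 123361, |C| = 42132 ≤ bound (satisfied).

Step 1: Compute V_q(n, t) = Σ_{j=0}^1 C(n, j) (q−1)^j.
  j = 0: C(11,0)·(3)^0 = 1·1 = 1.
  j = 1: C(11,1)·(3)^1 = 11·3 = 33.
  V_q(n, t) = 1 + 33 = 34.
Step 2: q^n = 4^11 = 4194304.
Step 3: Hamming bound ⌊q^n / V_q(n,t)⌋ = ⌊4194304/34⌋ = 123361.
Step 4: Compare |C| = 42132 to 123361: satisfied.
The claimed |C| lies below the Hamming bound.


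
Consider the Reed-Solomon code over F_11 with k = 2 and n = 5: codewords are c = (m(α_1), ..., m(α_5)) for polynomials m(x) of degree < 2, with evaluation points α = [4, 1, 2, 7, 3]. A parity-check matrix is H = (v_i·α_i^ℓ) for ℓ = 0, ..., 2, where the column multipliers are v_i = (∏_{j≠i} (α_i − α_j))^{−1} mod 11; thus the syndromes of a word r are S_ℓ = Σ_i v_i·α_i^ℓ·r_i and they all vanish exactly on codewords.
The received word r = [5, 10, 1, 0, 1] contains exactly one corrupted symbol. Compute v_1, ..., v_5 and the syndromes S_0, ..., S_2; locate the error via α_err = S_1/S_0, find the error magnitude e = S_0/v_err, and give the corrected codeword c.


S = (8, 2, 6), error at position 5, error magnitude e = 9, c = [5, 10, 1, 0, 3].

Step 1: column multipliers v_i = (∏_{j≠i}(α_i − α_j))^{−1} mod 11.
  i = 1 (α = 4): (4−1)(4−2)(4−7)(4−3) = 3·2·(−3)·1 = −18 ≡ 4, so v_1 = 4^{−1} = 3 (mod 11).
  i = 2 (α = 1): (1−4)(1−2)(1−7)(1−3) = (−3)·(−1)·(−6)·(−2) = 36 ≡ 3, so v_2 = 3^{−1} = 4 (mod 11).
  i = 3 (α = 2): (2−4)(2−1)(2−7)(2−3) = (−2)·1·(−5)·(−1) = −10 ≡ 1, so v_3 = 1^{−1} = 1 (mod 11).
  i = 4 (α = 7): (7−4)(7−1)(7−2)(7−3) = 3·6·5·4 = 360 ≡ 8, so v_4 = 8^{−1} = 7 (mod 11).
  i = 5 (α = 3): (3−4)(3−1)(3−2)(3−7) = (−1)·2·1·(−4) = 8 ≡ 8, so v_5 = 8^{−1} = 7 (mod 11).
  v = [3, 4, 1, 7, 7].
Step 2: syndromes of r = [5, 10, 1, 0, 1] (all sums mod 11).
  S_0 = Σ v_i r_i = 3·5 + 4·10 + 1·1 + 7·0 + 7·1 = 63 ≡ 8.
  S_1 = Σ v_i α_i r_i = 3·4·5 + 4·1·10 + 1·2·1 + 7·7·0 + 7·3·1 = 123 ≡ 2.
  α_i^2 mod 11 = [5, 1, 4, 5, 9].
  S_2 = Σ v_i α_i^2 r_i = 3·5·5 + 4·1·10 + 1·4·1 + 7·5·0 + 7·9·1 = 182 ≡ 6.
  S = (8, 2, 6) ≠ 0, so r is not a codeword (an error is present).
Step 3: locate the error. For a single error e at position i, S_ℓ = v_i·e·α_i^ℓ, so α_err = S_1/S_0.
  S_0^{−1} = 8^{−1} = 7 (mod 11), so α_err = 2·7 = 14 ≡ 3 = α_5. Error position i = 5.
  Consistency check: S_2/S_1 = 6·6 = 36 ≡ 3 = α_err ✓ (single-error assumption holds).
Step 4: error magnitude e = S_0/v_5 = S_0·∏_{j≠5}(α_5 − α_j) = 8·8 = 64 ≡ 9 (mod 11).
Step 5: correct position 5: c_5 = r_5 − e = 1 − 9 ≡ 3 (mod 11). Hence c = [5, 10, 1, 0, 3].
  Check: interpolating c through the α_i gives m(x) = 8 + 2·x (degree < 2) with m(α_i) = c_i for every i, so c is indeed a codeword.


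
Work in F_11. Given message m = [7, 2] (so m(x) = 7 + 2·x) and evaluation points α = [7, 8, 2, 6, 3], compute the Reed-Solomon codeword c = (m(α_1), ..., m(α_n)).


c = [10, 1, 0, 8, 2]

Message polynomial: m(x) = 7 + 2·x (mod 11).
For each evaluation point α_i, compute m(α_i) mod 11:
  α_1 = 7: Horner steps 2 → 10, so m(7) = 10.
  α_2 = 8: Horner steps 2 → 1, so m(8) = 1.
  α_3 = 2: Horner steps 2 → 0, so m(2) = 0.
  α_4 = 6: Horner steps 2 → 8, so m(6) = 8.
  α_5 = 3: Horner steps 2 → 2, so m(3) = 2.
Codeword c = [10, 1, 0, 8, 2] ∈ F_11^5.


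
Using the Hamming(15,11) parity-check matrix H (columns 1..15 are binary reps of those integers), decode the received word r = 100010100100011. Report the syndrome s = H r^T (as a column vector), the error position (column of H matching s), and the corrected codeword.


s = (1, 0, 0, 0)^T, error position = 8, corrected codeword c = 100010110100011

Compute s = H r^T mod 2 one row at a time:
  s_1 = 0 + 0 + 1 + 0 + 0 + 0 + 1 + 1 = 3 ≡ 1 (mod 2).
  s_2 = 0 + 1 + 0 + 1 + 0 + 0 + 1 + 1 = 4 ≡ 0 (mod 2).
  s_3 = 0 + 0 + 0 + 1 + 1 + 0 + 1 + 1 = 4 ≡ 0 (mod 2).
  s_4 = 1 + 0 + 1 + 1 + 0 + 0 + 0 + 1 = 4 ≡ 0 (mod 2).
s = (1, 0, 0, 0)^T — this equals column 8 of H (binary 1000), so error is at position 8.
Correct: flip bit 8 of r = 100010100100011 to get c = 100010110100011.


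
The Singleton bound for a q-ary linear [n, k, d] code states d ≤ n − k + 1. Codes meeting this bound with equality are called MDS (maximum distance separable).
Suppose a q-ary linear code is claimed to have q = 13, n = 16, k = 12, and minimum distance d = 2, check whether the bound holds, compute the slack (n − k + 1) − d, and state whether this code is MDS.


Singleton RHS = n − k + 1 = 5, slack = 3, bound satisfied, not MDS.

Singleton bound: d ≤ n − k + 1.
Here n = 16, k = 12, so n − k + 1 = 5.
Given d = 2, check d ≤ 5: YES.
Slack = (n − k + 1) − d = 3.
The code is NOT MDS (slack = 3 > 0).
Description: the claimed parameters are [16, 12, 2]_13; such a code would be non-MDS.


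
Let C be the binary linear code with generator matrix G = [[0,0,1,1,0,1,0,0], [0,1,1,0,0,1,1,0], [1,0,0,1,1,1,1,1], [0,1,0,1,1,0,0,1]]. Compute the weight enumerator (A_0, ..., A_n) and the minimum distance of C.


Weight distribution: A_0 = 1, A_2 = 1, A_3 = 4, A_4 = 3, A_5 = 4, A_6 = 3. Minimum distance d = 2.

Enumerate all 2^4 = 16 messages m ∈ F_2^4.
For each, compute codeword c = mG in F_2^8, then tally its weight.
  m = 0000 → c = 00000000, weight = 0.
  m = 1000 → c = 00110100, weight = 3.
  m = 0100 → c = 01100110, weight = 4.
  m = 1100 → c = 01010010, weight = 3.
  m = 0010 → c = 10011111, weight = 6.
  m = 1010 → c = 10101011, weight = 5.
  m = 0110 → c = 11111001, weight = 6.
  m = 1110 → c = 11001101, weight = 5.
  m = 0001 → c = 01011001, weight = 4.
  m = 1001 → c = 01101101, weight = 5.
  m = 0101 → c = 00111111, weight = 6.
  m = 1101 → c = 00001011, weight = 3.
  m = 0011 → c = 11000110, weight = 4.
  m = 1011 → c = 11110010, weight = 5.
  m = 0111 → c = 10100000, weight = 2.
  m = 1111 → c = 10010100, weight = 3.
Tally weights:
  weight 0: 1 codewords.
  weight 2: 1 codewords.
  weight 3: 4 codewords.
  weight 4: 3 codewords.
  weight 5: 4 codewords.
  weight 6: 3 codewords.
Minimum distance d = smallest w > 0 with A_w > 0 = 2.
Sanity: Σ A_w = 16 = 2^4 = 16 ✓.


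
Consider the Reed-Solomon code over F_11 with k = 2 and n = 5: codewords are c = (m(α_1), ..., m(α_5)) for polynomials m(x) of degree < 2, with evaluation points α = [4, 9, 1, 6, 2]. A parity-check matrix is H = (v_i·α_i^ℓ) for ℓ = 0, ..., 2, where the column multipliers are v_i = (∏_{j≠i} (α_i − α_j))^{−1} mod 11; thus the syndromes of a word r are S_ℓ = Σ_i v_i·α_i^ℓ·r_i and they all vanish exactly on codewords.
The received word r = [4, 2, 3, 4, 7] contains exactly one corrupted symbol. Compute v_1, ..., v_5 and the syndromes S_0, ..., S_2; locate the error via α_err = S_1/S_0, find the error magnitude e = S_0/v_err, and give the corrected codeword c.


S = (3, 7, 9), error at position 4, error magnitude e = 3, c = [4, 2, 3, 1, 7].

Step 1: column multipliers v_i = (∏_{j≠i}(α_i − α_j))^{−1} mod 11.
  i = 1 (α = 4): (4−9)(4−1)(4−6)(4−2) = (−5)·3·(−2)·2 = 60 ≡ 5, so v_1 = 5^{−1} = 9 (mod 11).
  i = 2 (α = 9): (9−4)(9−1)(9−6)(9−2) = 5·8·3·7 = 840 ≡ 4, so v_2 = 4^{−1} = 3 (mod 11).
  i = 3 (α = 1): (1−4)(1−9)(1−6)(1−2) = (−3)·(−8)·(−5)·(−1) = 120 ≡ 10, so v_3 = 10^{−1} = 10 (mod 11).
  i = 4 (α = 6): (6−4)(6−9)(6−1)(6−2) = 2·(−3)·5·4 = −120 ≡ 1, so v_4 = 1^{−1} = 1 (mod 11).
  i = 5 (α = 2): (2−4)(2−9)(2−1)(2−6) = (−2)·(−7)·1·(−4) = −56 ≡ 10, so v_5 = 10^{−1} = 10 (mod 11).
  v = [9, 3, 10, 1, 10].
Step 2: syndromes of r = [4, 2, 3, 4, 7] (all sums mod 11).
  S_0 = Σ v_i r_i = 9·4 + 3·2 + 10·3 + 1·4 + 10·7 = 146 ≡ 3.
  S_1 = Σ v_i α_i r_i = 9·4·4 + 3·9·2 + 10·1·3 + 1·6·4 + 10·2·7 = 392 ≡ 7.
  α_i^2 mod 11 = [5, 4, 1, 3, 4].
  S_2 = Σ v_i α_i^2 r_i = 9·5·4 + 3·4·2 + 10·1·3 + 1·3·4 + 10·4·7 = 526 ≡ 9.
  S = (3, 7, 9) ≠ 0, so r is not a codeword (an error is present).
Step 3: locate the error. For a single error e at position i, S_ℓ = v_i·e·α_i^ℓ, so α_err = S_1/S_0.
  S_0^{−1} = 3^{−1} = 4 (mod 11), so α_err = 7·4 = 28 ≡ 6 = α_4. Error position i = 4.
  Consistency check: S_2/S_1 = 9·8 = 72 ≡ 6 = α_err ✓ (single-error assumption holds).
Step 4: error magnitude e = S_0/v_4 = S_0·∏_{j≠4}(α_4 − α_j) = 3·1 = 3 ≡ 3 (mod 11).
Step 5: correct position 4: c_4 = r_4 − e = 4 − 3 ≡ 1 (mod 11). Hence c = [4, 2, 3, 1, 7].
  Check: interpolating c through the α_i gives m(x) = 10 + 4·x (degree < 2) with m(α_i) = c_i for every i, so c is indeed a codeword.


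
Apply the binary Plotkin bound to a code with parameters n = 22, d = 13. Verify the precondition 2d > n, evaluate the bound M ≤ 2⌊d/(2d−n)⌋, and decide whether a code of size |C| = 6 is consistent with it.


Plotkin bound M ≤ 6; given |C| = 6 ≤ bound (satisfied).

Check applicability: 2d = 26, n = 22.
2d − n = 4 > 0, so Plotkin applies.
Compute d/(2d−n) = 13/4 ≈ 3.2500.
⌊d/(2d−n)⌋ = 3.
Plotkin bound: M ≤ 2·3 = 6.
Given |C| = 6, check: satisfied.
This |C| is at the Plotkin bound.


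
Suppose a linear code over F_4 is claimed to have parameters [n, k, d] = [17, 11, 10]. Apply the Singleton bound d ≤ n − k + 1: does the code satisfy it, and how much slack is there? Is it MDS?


Singleton RHS = n − k + 1 = 7, slack = -3, bound violated (no such code; not MDS).

Singleton bound: d ≤ n − k + 1.
Here n = 17, k = 11, so n − k + 1 = 7.
Given d = 10, check d ≤ 7: NO.
Slack = (n − k + 1) − d = -3.
The slack is negative: d = 10 exceeds n − k + 1 = 7 by 3, so the Singleton bound is violated and no linear [17, 11, 10]_4 code can exist. In particular it is not MDS (MDS requires d = n − k + 1 exactly).
Description: the claimed parameters are [17, 11, 10]_4; such a code would be impossible (violates the Singleton bound).


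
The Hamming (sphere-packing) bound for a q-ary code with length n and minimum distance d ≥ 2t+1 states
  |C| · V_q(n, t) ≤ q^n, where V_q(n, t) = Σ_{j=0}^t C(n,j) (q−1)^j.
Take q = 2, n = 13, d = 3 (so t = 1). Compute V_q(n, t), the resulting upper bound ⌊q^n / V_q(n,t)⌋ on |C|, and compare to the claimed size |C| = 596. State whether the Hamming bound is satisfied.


V_q(n, t) = 14, q^n = 8192, Hamming bound = 585, |C| = 596 > bound (violated).

Step 1: Compute V_q(n, t) = Σ_{j=0}^1 C(n, j) (q−1)^j.
  j = 0: C(13,0)·(1)^0 = 1·1 = 1.
  j = 1: C(13,1)·(1)^1 = 13·1 = 13.
  V_q(n, t) = 1 + 13 = 14.
Step 2: q^n = 2^13 = 8192.
Step 3: Hamming bound ⌊q^n / V_q(n,t)⌋ = ⌊8192/14⌋ = 585.
Step 4: Compare |C| = 596 to 585: violated.
The claimed |C| lies above the Hamming bound, so no 2-ary code of length 13 with d ≥ 3 can have 596 codewords.


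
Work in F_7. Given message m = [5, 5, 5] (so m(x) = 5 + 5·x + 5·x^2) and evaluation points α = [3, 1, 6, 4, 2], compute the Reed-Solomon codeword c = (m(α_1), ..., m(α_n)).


c = [2, 1, 5, 0, 0]

Message polynomial: m(x) = 5 + 5·x + 5·x^2 (mod 7).
For each evaluation point α_i, compute m(α_i) mod 7:
  α_1 = 3: Horner steps 5 → 6 → 2, so m(3) = 2.
  α_2 = 1: Horner steps 5 → 3 → 1, so m(1) = 1.
  α_3 = 6: Horner steps 5 → 0 → 5, so m(6) = 5.
  α_4 = 4: Horner steps 5 → 4 → 0, so m(4) = 0.
  α_5 = 2: Horner steps 5 → 1 → 0, so m(2) = 0.
Codeword c = [2, 1, 5, 0, 0] ∈ F_7^5.


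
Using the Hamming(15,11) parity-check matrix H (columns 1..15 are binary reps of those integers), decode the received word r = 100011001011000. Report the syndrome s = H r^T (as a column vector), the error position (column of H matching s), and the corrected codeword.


s = (1, 1, 0, 0)^T, error position = 12, corrected codeword c = 100011001010000

Compute s = H r^T mod 2 one row at a time:
  s_1 = 0 + 1 + 0 + 1 + 1 + 0 + 0 + 0 = 3 ≡ 1 (mod 2).
  s_2 = 0 + 1 + 1 + 0 + 1 + 0 + 0 + 0 = 3 ≡ 1 (mod 2).
  s_3 = 0 + 0 + 1 + 0 + 0 + 1 + 0 + 0 = 2 ≡ 0 (mod 2).
  s_4 = 1 + 0 + 1 + 0 + 1 + 1 + 0 + 0 = 4 ≡ 0 (mod 2).
s = (1, 1, 0, 0)^T — this equals column 12 of H (binary 1100), so error is at position 12.
Correct: flip bit 12 of r = 100011001011000 to get c = 100011001010000.


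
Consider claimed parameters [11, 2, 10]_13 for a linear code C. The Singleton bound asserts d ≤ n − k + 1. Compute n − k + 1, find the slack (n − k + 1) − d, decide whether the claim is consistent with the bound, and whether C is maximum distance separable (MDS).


Singleton RHS = n − k + 1 = 10, slack = 0, bound satisfied, MDS.

Singleton bound: d ≤ n − k + 1.
Here n = 11, k = 2, so n − k + 1 = 10.
Given d = 10, check d ≤ 10: YES.
Slack = (n − k + 1) − d = 0.
The code is MDS (slack = 0).
Description: the claimed parameters are [11, 2, 10]_13; such a code would be MDS (meets Singleton bound).


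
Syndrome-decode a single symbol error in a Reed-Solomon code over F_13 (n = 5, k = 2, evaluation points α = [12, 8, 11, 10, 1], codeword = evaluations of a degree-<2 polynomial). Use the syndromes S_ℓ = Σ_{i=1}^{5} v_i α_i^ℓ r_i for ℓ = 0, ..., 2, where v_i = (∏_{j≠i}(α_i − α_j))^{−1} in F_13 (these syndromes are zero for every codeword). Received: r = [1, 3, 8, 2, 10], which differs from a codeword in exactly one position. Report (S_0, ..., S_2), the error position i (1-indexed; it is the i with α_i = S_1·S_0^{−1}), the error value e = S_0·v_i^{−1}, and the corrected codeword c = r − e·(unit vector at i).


S = (10, 10, 10), error at position 5, error magnitude e = 10, c = [1, 3, 8, 2, 0].

Step 1: column multipliers v_i = (∏_{j≠i}(α_i − α_j))^{−1} mod 13.
  i = 1 (α = 12): (12−8)(12−11)(12−10)(12−1) = 4·1·2·11 = 88 ≡ 10, so v_1 = 10^{−1} = 4 (mod 13).
  i = 2 (α = 8): (8−12)(8−11)(8−10)(8−1) = (−4)·(−3)·(−2)·7 = −168 ≡ 1, so v_2 = 1^{−1} = 1 (mod 13).
  i = 3 (α = 11): (11−12)(11−8)(11−10)(11−1) = (−1)·3·1·10 = −30 ≡ 9, so v_3 = 9^{−1} = 3 (mod 13).
  i = 4 (α = 10): (10−12)(10−8)(10−11)(10−1) = (−2)·2·(−1)·9 = 36 ≡ 10, so v_4 = 10^{−1} = 4 (mod 13).
  i = 5 (α = 1): (1−12)(1−8)(1−11)(1−10) = (−11)·(−7)·(−10)·(−9) = 6930 ≡ 1, so v_5 = 1^{−1} = 1 (mod 13).
  v = [4, 1, 3, 4, 1].
Step 2: syndromes of r = [1, 3, 8, 2, 10] (all sums mod 13).
  S_0 = Σ v_i r_i = 4·1 + 1·3 + 3·8 + 4·2 + 1·10 = 49 ≡ 10.
  S_1 = Σ v_i α_i r_i = 4·12·1 + 1·8·3 + 3·11·8 + 4·10·2 + 1·1·10 = 426 ≡ 10.
  α_i^2 mod 13 = [1, 12, 4, 9, 1].
  S_2 = Σ v_i α_i^2 r_i = 4·1·1 + 1·12·3 + 3·4·8 + 4·9·2 + 1·1·10 = 218 ≡ 10.
  S = (10, 10, 10) ≠ 0, so r is not a codeword (an error is present).
Step 3: locate the error. For a single error e at position i, S_ℓ = v_i·e·α_i^ℓ, so α_err = S_1/S_0.
  S_0^{−1} = 10^{−1} = 4 (mod 13), so α_err = 10·4 = 40 ≡ 1 = α_5. Error position i = 5.
  Consistency check: S_2/S_1 = 10·4 = 40 ≡ 1 = α_err ✓ (single-error assumption holds).
Step 4: error magnitude e = S_0/v_5 = S_0·∏_{j≠5}(α_5 − α_j) = 10·1 = 10 ≡ 10 (mod 13).
Step 5: correct position 5: c_5 = r_5 − e = 10 − 10 ≡ 0 (mod 13). Hence c = [1, 3, 8, 2, 0].
  Check: interpolating c through the α_i gives m(x) = 7 + 6·x (degree < 2) with m(α_i) = c_i for every i, so c is indeed a codeword.


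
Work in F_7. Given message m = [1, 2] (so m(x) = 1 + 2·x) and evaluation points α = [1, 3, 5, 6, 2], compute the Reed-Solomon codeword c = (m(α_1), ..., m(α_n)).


c = [3, 0, 4, 6, 5]

Message polynomial: m(x) = 1 + 2·x (mod 7).
For each evaluation point α_i, compute m(α_i) mod 7:
  α_1 = 1: Horner steps 2 → 3, so m(1) = 3.
  α_2 = 3: Horner steps 2 → 0, so m(3) = 0.
  α_3 = 5: Horner steps 2 → 4, so m(5) = 4.
  α_4 = 6: Horner steps 2 → 6, so m(6) = 6.
  α_5 = 2: Horner steps 2 → 5, so m(2) = 5.
Codeword c = [3, 0, 4, 6, 5] ∈ F_7^5.


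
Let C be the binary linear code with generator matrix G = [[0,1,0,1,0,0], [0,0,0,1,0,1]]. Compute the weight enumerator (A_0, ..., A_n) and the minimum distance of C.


Weight distribution: A_0 = 1, A_2 = 3. Minimum distance d = 2.

Enumerate all 2^2 = 4 messages m ∈ F_2^2.
For each, compute codeword c = mG in F_2^6, then tally its weight.
  m = 00 → c = 000000, weight = 0.
  m = 10 → c = 010100, weight = 2.
  m = 01 → c = 000101, weight = 2.
  m = 11 → c = 010001, weight = 2.
Tally weights:
  weight 0: 1 codewords.
  weight 2: 3 codewords.
Minimum distance d = smallest w > 0 with A_w > 0 = 2.
Sanity: Σ A_w = 4 = 2^2 = 4 ✓.


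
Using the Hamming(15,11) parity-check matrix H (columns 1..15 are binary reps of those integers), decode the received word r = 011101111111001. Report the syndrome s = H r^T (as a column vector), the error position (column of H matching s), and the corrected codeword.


s = (0, 1, 1, 1)^T, error position = 7, corrected codeword c = 011101011111001

Compute s = H r^T mod 2 one row at a time:
  s_1 = 1 + 1 + 1 + 1 + 1 + 0 + 0 + 1 = 6 ≡ 0 (mod 2).
  s_2 = 1 + 0 + 1 + 1 + 1 + 0 + 0 + 1 = 5 ≡ 1 (mod 2).
  s_3 = 1 + 1 + 1 + 1 + 1 + 1 + 0 + 1 = 7 ≡ 1 (mod 2).
  s_4 = 0 + 1 + 0 + 1 + 1 + 1 + 0 + 1 = 5 ≡ 1 (mod 2).
s = (0, 1, 1, 1)^T — this equals column 7 of H (binary 0111), so error is at position 7.
Correct: flip bit 7 of r = 011101111111001 to get c = 011101011111001.


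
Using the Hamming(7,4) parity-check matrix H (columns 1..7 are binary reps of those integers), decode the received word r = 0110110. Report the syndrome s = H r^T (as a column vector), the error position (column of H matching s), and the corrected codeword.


s = (0, 1, 0)^T, error position = 2, corrected codeword c = 0010110

Compute s = H r^T mod 2 one row at a time:
  s_1 = 0 + 1 + 1 + 0 = 2 ≡ 0 (mod 2).
  s_2 = 1 + 1 + 1 + 0 = 3 ≡ 1 (mod 2).
  s_3 = 0 + 1 + 1 + 0 = 2 ≡ 0 (mod 2).
s = (0, 1, 0)^T — this equals column 2 of H (binary 010), so error is at position 2.
Correct: flip bit 2 of r = 0110110 to get c = 0010110.


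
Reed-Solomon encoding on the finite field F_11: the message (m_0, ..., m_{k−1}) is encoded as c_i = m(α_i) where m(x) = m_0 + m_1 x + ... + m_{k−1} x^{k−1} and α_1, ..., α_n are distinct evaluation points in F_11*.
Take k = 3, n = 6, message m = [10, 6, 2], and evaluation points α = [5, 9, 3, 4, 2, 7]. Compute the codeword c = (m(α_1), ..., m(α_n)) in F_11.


c = [2, 6, 2, 0, 8, 7]

Message polynomial: m(x) = 10 + 6·x + 2·x^2 (mod 11).
For each evaluation point α_i, compute m(α_i) mod 11:
  α_1 = 5: Horner steps 2 → 5 → 2, so m(5) = 2.
  α_2 = 9: Horner steps 2 → 2 → 6, so m(9) = 6.
  α_3 = 3: Horner steps 2 → 1 → 2, so m(3) = 2.
  α_4 = 4: Horner steps 2 → 3 → 0, so m(4) = 0.
  α_5 = 2: Horner steps 2 → 10 → 8, so m(2) = 8.
  α_6 = 7: Horner steps 2 → 9 → 7, so m(7) = 7.
Codeword c = [2, 6, 2, 0, 8, 7] ∈ F_11^6.


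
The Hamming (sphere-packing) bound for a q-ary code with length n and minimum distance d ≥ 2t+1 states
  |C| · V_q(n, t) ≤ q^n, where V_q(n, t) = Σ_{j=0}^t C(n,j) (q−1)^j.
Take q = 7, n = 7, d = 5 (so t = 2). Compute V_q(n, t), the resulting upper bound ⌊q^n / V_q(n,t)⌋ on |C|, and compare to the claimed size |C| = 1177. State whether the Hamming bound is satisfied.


V_q(n, t) = 799, q^n = 823543, Hamming bound = 1030, |C| = 1177 > bound (violated).

Step 1: Compute V_q(n, t) = Σ_{j=0}^2 C(n, j) (q−1)^j.
  j = 0: C(7,0)·(6)^0 = 1·1 = 1.
  j = 1: C(7,1)·(6)^1 = 7·6 = 42.
  j = 2: C(7,2)·(6)^2 = 21·36 = 756.
  V_q(n, t) = 1 + 42 + 756 = 799.
Step 2: q^n = 7^7 = 823543.
Step 3: Hamming bound ⌊q^n / V_q(n,t)⌋ = ⌊823543/799⌋ = 1030.
Step 4: Compare |C| = 1177 to 1030: violated.
The claimed |C| lies above the Hamming bound, so no 7-ary code of length 7 with d ≥ 5 can have 1177 codewords.


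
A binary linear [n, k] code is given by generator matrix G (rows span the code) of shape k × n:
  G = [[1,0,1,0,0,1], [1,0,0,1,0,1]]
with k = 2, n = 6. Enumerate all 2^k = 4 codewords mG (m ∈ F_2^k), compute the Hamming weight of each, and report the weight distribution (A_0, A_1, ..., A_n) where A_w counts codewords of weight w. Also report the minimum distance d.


Weight distribution: A_0 = 1, A_2 = 1, A_3 = 2. Minimum distance d = 2.

Enumerate all 2^2 = 4 messages m ∈ F_2^2.
For each, compute codeword c = mG in F_2^6, then tally its weight.
  m = 00 → c = 000000, weight = 0.
  m = 10 → c = 101001, weight = 3.
  m = 01 → c = 100101, weight = 3.
  m = 11 → c = 001100, weight = 2.
Tally weights:
  weight 0: 1 codewords.
  weight 2: 1 codewords.
  weight 3: 2 codewords.
Minimum distance d = smallest w > 0 with A_w > 0 = 2.
Sanity: Σ A_w = 4 = 2^2 = 4 ✓.


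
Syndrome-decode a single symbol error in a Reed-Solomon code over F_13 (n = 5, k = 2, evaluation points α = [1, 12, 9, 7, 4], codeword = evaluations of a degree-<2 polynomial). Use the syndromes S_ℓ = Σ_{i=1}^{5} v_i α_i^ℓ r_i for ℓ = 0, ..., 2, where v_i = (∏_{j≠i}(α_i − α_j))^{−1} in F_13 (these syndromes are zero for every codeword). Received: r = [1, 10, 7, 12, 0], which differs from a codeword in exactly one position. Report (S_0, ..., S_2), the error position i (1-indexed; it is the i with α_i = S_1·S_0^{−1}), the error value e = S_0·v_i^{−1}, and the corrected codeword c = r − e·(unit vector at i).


S = (8, 5, 8), error at position 2, error magnitude e = 4, c = [1, 6, 7, 12, 0].

Step 1: column multipliers v_i = (∏_{j≠i}(α_i − α_j))^{−1} mod 13.
  i = 1 (α = 1): (1−12)(1−9)(1−7)(1−4) = (−11)·(−8)·(−6)·(−3) = 1584 ≡ 11, so v_1 = 11^{−1} = 6 (mod 13).
  i = 2 (α = 12): (12−1)(12−9)(12−7)(12−4) = 11·3·5·8 = 1320 ≡ 7, so v_2 = 7^{−1} = 2 (mod 13).
  i = 3 (α = 9): (9−1)(9−12)(9−7)(9−4) = 8·(−3)·2·5 = −240 ≡ 7, so v_3 = 7^{−1} = 2 (mod 13).
  i = 4 (α = 7): (7−1)(7−12)(7−9)(7−4) = 6·(−5)·(−2)·3 = 180 ≡ 11, so v_4 = 11^{−1} = 6 (mod 13).
  i = 5 (α = 4): (4−1)(4−12)(4−9)(4−7) = 3·(−8)·(−5)·(−3) = −360 ≡ 4, so v_5 = 4^{−1} = 10 (mod 13).
  v = [6, 2, 2, 6, 10].
Step 2: syndromes of r = [1, 10, 7, 12, 0] (all sums mod 13).
  S_0 = Σ v_i r_i = 6·1 + 2·10 + 2·7 + 6·12 + 10·0 = 112 ≡ 8.
  S_1 = Σ v_i α_i r_i = 6·1·1 + 2·12·10 + 2·9·7 + 6·7·12 + 10·4·0 = 876 ≡ 5.
  α_i^2 mod 13 = [1, 1, 3, 10, 3].
  S_2 = Σ v_i α_i^2 r_i = 6·1·1 + 2·1·10 + 2·3·7 + 6·10·12 + 10·3·0 = 788 ≡ 8.
  S = (8, 5, 8) ≠ 0, so r is not a codeword (an error is present).
Step 3: locate the error. For a single error e at position i, S_ℓ = v_i·e·α_i^ℓ, so α_err = S_1/S_0.
  S_0^{−1} = 8^{−1} = 5 (mod 13), so α_err = 5·5 = 25 ≡ 12 = α_2. Error position i = 2.
  Consistency check: S_2/S_1 = 8·8 = 64 ≡ 12 = α_err ✓ (single-error assumption holds).
Step 4: error magnitude e = S_0/v_2 = S_0·∏_{j≠2}(α_2 − α_j) = 8·7 = 56 ≡ 4 (mod 13).
Step 5: correct position 2: c_2 = r_2 − e = 10 − 4 ≡ 6 (mod 13). Hence c = [1, 6, 7, 12, 0].
  Check: interpolating c through the α_i gives m(x) = 10 + 4·x (degree < 2) with m(α_i) = c_i for every i, so c is indeed a codeword.


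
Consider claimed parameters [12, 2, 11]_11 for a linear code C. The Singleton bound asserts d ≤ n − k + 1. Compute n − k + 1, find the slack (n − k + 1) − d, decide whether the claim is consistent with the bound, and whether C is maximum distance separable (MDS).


Singleton RHS = n − k + 1 = 11, slack = 0, bound satisfied, MDS.

Singleton bound: d ≤ n − k + 1.
Here n = 12, k = 2, so n − k + 1 = 11.
Given d = 11, check d ≤ 11: YES.
Slack = (n − k + 1) − d = 0.
The code is MDS (slack = 0).
Description: the claimed parameters are [12, 2, 11]_11; such a code would be MDS (meets Singleton bound).


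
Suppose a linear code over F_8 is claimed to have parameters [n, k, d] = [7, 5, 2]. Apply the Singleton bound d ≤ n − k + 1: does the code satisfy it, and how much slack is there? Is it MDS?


Singleton RHS = n − k + 1 = 3, slack = 1, bound satisfied, not MDS.

Singleton bound: d ≤ n − k + 1.
Here n = 7, k = 5, so n − k + 1 = 3.
Given d = 2, check d ≤ 3: YES.
Slack = (n − k + 1) − d = 1.
The code is NOT MDS (slack = 1 > 0).
Description: the claimed parameters are [7, 5, 2]_8; such a code would be non-MDS.


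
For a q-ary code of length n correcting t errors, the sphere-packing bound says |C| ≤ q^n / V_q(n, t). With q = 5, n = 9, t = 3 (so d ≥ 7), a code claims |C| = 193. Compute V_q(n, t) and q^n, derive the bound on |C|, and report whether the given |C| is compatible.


V_q(n, t) = 5989, q^n = 1953125, Hamming bound = 326, |C| = 193 ≤ bound (satisfied).

Step 1: Compute V_q(n, t) = Σ_{j=0}^3 C(n, j) (q−1)^j.
  j = 0: C(9,0)·(4)^0 = 1·1 = 1.
  j = 1: C(9,1)·(4)^1 = 9·4 = 36.
  j = 2: C(9,2)·(4)^2 = 36·16 = 576.
  j = 3: C(9,3)·(4)^3 = 84·64 = 5376.
  V_q(n, t) = 1 + 36 + 576 + 5376 = 5989.
Step 2: q^n = 5^9 = 1953125.
Step 3: Hamming bound ⌊q^n / V_q(n,t)⌋ = ⌊1953125/5989⌋ = 326.
Step 4: Compare |C| = 193 to 326: satisfied.
The claimed |C| lies below the Hamming bound.


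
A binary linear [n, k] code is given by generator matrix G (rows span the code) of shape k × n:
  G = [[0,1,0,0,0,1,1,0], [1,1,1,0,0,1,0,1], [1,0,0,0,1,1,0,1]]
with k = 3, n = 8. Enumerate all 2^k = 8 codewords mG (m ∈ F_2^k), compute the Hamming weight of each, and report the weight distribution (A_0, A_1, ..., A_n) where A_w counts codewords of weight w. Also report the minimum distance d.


Weight distribution: A_0 = 1, A_3 = 2, A_4 = 3, A_5 = 2. Minimum distance d = 3.

Enumerate all 2^3 = 8 messages m ∈ F_2^3.
For each, compute codeword c = mG in F_2^8, then tally its weight.
  m = 000 → c = 00000000, weight = 0.
  m = 100 → c = 01000110, weight = 3.
  m = 010 → c = 11100101, weight = 5.
  m = 110 → c = 10100011, weight = 4.
  m = 001 → c = 10001101, weight = 4.
  m = 101 → c = 11001011, weight = 5.
  m = 011 → c = 01101000, weight = 3.
  m = 111 → c = 00101110, weight = 4.
Tally weights:
  weight 0: 1 codewords.
  weight 3: 2 codewords.
  weight 4: 3 codewords.
  weight 5: 2 codewords.
Minimum distance d = smallest w > 0 with A_w > 0 = 3.
Sanity: Σ A_w = 8 = 2^3 = 8 ✓.


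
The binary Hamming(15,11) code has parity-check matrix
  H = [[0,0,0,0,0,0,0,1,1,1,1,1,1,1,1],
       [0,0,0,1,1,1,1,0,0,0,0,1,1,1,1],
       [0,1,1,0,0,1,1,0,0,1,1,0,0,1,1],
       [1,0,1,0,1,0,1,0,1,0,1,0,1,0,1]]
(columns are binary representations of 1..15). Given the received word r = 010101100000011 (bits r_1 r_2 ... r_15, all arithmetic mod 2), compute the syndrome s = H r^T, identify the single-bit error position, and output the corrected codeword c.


s = (0, 1, 1, 0)^T, error position = 6, corrected codeword c = 010100100000011

Compute s = H r^T mod 2 one row at a time:
  s_1 = 0 + 0 + 0 + 0 + 0 + 0 + 1 + 1 = 2 ≡ 0 (mod 2).
  s_2 = 1 + 0 + 1 + 1 + 0 + 0 + 1 + 1 = 5 ≡ 1 (mod 2).
  s_3 = 1 + 0 + 1 + 1 + 0 + 0 + 1 + 1 = 5 ≡ 1 (mod 2).
  s_4 = 0 + 0 + 0 + 1 + 0 + 0 + 0 + 1 = 2 ≡ 0 (mod 2).
s = (0, 1, 1, 0)^T — this equals column 6 of H (binary 0110), so error is at position 6.
Correct: flip bit 6 of r = 010101100000011 to get c = 010100100000011.


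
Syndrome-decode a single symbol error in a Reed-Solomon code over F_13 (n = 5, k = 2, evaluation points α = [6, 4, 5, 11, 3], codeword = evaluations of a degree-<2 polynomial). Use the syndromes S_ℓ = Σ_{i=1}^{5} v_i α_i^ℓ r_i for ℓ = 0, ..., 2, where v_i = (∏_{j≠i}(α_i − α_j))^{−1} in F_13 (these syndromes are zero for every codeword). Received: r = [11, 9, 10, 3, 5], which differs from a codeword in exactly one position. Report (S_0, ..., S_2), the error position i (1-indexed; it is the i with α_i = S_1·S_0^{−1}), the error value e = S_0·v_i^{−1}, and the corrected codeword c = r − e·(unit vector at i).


S = (4, 12, 10), error at position 5, error magnitude e = 10, c = [11, 9, 10, 3, 8].

Step 1: column multipliers v_i = (∏_{j≠i}(α_i − α_j))^{−1} mod 13.
  i = 1 (α = 6): (6−4)(6−5)(6−11)(6−3) = 2·1·(−5)·3 = −30 ≡ 9, so v_1 = 9^{−1} = 3 (mod 13).
  i = 2 (α = 4): (4−6)(4−5)(4−11)(4−3) = (−2)·(−1)·(−7)·1 = −14 ≡ 12, so v_2 = 12^{−1} = 12 (mod 13).
  i = 3 (α = 5): (5−6)(5−4)(5−11)(5−3) = (−1)·1·(−6)·2 = 12 ≡ 12, so v_3 = 12^{−1} = 12 (mod 13).
  i = 4 (α = 11): (11−6)(11−4)(11−5)(11−3) = 5·7·6·8 = 1680 ≡ 3, so v_4 = 3^{−1} = 9 (mod 13).
  i = 5 (α = 3): (3−6)(3−4)(3−5)(3−11) = (−3)·(−1)·(−2)·(−8) = 48 ≡ 9, so v_5 = 9^{−1} = 3 (mod 13).
  v = [3, 12, 12, 9, 3].
Step 2: syndromes of r = [11, 9, 10, 3, 5] (all sums mod 13).
  S_0 = Σ v_i r_i = 3·11 + 12·9 + 12·10 + 9·3 + 3·5 = 303 ≡ 4.
  S_1 = Σ v_i α_i r_i = 3·6·11 + 12·4·9 + 12·5·10 + 9·11·3 + 3·3·5 = 1572 ≡ 12.
  α_i^2 mod 13 = [10, 3, 12, 4, 9].
  S_2 = Σ v_i α_i^2 r_i = 3·10·11 + 12·3·9 + 12·12·10 + 9·4·3 + 3·9·5 = 2337 ≡ 10.
  S = (4, 12, 10) ≠ 0, so r is not a codeword (an error is present).
Step 3: locate the error. For a single error e at position i, S_ℓ = v_i·e·α_i^ℓ, so α_err = S_1/S_0.
  S_0^{−1} = 4^{−1} = 10 (mod 13), so α_err = 12·10 = 120 ≡ 3 = α_5. Error position i = 5.
  Consistency check: S_2/S_1 = 10·12 = 120 ≡ 3 = α_err ✓ (single-error assumption holds).
Step 4: error magnitude e = S_0/v_5 = S_0·∏_{j≠5}(α_5 − α_j) = 4·9 = 36 ≡ 10 (mod 13).
Step 5: correct position 5: c_5 = r_5 − e = 5 − 10 ≡ 8 (mod 13). Hence c = [11, 9, 10, 3, 8].
  Check: interpolating c through the α_i gives m(x) = 5 + 1·x (degree < 2) with m(α_i) = c_i for every i, so c is indeed a codeword.
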